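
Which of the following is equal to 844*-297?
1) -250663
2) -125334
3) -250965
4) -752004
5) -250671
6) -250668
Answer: 6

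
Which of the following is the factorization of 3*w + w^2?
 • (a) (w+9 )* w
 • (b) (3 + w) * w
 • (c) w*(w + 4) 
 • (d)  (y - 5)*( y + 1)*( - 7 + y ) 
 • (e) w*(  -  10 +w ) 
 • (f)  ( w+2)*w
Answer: b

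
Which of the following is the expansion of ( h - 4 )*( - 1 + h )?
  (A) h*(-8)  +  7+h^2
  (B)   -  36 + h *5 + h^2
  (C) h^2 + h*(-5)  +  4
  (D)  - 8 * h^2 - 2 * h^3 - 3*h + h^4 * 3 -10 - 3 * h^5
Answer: C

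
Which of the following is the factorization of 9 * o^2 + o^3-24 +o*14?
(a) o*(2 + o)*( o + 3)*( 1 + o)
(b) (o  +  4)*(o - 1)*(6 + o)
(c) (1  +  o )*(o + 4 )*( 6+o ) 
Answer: b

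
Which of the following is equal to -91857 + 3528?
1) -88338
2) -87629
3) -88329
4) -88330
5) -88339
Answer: 3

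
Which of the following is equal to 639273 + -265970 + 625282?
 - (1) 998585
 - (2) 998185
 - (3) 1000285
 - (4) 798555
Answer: 1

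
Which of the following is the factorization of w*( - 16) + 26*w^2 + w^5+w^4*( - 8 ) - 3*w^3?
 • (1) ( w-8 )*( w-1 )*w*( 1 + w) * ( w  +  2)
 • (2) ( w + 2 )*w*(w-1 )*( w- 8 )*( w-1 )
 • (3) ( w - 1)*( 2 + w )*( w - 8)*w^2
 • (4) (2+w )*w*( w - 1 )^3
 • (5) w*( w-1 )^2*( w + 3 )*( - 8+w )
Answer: 2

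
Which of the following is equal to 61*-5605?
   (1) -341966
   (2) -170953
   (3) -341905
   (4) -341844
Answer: 3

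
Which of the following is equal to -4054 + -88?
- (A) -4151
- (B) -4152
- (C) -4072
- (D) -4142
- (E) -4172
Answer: D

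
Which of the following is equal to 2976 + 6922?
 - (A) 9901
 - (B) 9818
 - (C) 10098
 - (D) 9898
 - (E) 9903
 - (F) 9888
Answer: D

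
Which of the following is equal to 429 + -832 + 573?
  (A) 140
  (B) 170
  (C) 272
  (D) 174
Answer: B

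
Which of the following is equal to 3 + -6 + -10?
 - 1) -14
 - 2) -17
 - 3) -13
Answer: 3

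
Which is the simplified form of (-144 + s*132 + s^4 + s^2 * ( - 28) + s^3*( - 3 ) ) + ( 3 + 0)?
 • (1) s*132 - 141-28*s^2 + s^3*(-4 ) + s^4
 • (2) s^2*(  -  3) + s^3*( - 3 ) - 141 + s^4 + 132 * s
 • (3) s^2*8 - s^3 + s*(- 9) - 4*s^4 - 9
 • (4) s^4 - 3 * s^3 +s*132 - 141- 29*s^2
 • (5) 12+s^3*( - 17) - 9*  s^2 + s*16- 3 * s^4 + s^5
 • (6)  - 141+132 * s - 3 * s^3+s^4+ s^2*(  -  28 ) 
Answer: 6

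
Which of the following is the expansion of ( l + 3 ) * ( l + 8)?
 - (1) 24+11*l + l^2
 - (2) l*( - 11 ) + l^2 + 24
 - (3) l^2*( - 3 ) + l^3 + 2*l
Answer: 1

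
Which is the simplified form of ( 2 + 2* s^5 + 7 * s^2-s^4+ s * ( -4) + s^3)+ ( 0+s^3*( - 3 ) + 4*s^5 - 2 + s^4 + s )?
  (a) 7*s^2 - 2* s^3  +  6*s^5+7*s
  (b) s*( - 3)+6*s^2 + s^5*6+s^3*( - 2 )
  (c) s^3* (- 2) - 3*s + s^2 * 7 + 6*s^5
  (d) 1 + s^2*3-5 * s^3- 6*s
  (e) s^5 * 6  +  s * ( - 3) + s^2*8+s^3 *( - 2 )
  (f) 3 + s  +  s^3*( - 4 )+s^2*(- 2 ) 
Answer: c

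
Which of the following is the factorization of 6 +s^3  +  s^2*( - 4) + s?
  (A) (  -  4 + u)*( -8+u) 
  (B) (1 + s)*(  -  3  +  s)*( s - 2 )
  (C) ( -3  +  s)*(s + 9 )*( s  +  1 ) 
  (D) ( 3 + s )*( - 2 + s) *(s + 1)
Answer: B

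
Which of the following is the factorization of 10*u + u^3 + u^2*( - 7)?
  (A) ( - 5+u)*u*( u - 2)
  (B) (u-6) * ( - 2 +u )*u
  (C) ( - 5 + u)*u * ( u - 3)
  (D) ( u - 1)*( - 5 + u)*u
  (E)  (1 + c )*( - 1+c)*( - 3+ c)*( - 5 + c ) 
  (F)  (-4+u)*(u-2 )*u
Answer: A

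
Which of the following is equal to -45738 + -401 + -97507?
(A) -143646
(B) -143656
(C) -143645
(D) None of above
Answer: A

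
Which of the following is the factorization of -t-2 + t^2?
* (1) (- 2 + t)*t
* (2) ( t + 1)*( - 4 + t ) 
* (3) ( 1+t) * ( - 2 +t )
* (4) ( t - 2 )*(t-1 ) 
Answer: 3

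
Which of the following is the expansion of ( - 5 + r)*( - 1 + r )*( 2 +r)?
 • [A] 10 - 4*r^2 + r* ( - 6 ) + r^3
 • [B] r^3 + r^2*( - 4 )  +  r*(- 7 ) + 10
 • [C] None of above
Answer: B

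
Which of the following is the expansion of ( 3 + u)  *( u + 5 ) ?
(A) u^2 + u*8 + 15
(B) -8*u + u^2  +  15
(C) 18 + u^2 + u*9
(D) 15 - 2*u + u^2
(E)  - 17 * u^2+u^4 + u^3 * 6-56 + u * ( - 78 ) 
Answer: A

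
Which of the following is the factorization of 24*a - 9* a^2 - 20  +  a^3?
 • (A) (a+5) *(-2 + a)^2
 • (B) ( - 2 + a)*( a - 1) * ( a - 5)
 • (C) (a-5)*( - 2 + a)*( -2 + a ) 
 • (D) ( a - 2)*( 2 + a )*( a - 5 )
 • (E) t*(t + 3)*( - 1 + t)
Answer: C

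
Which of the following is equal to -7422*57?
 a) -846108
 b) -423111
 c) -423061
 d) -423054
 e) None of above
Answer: d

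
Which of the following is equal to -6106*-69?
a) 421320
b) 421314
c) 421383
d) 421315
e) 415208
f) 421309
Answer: b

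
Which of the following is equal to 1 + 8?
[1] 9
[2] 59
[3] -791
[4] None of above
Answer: 1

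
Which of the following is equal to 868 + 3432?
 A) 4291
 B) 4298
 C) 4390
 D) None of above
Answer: D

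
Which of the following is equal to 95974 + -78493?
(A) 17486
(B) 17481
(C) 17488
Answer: B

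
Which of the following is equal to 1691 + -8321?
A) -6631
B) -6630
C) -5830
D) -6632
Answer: B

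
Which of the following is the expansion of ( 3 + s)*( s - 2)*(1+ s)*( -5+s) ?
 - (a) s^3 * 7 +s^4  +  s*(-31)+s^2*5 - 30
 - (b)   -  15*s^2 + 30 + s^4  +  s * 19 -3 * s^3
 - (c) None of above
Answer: b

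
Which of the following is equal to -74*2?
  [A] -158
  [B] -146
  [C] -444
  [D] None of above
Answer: D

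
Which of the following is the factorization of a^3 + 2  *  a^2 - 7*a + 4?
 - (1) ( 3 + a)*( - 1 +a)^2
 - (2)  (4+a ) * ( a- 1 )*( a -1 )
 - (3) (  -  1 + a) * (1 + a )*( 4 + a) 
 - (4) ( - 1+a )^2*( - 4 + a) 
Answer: 2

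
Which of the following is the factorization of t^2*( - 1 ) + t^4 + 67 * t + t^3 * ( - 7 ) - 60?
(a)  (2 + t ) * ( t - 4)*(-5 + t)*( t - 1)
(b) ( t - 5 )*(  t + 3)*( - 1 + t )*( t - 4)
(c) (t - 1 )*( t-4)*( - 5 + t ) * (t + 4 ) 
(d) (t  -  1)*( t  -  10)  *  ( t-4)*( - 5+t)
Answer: b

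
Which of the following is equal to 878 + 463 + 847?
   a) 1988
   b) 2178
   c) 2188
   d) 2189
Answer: c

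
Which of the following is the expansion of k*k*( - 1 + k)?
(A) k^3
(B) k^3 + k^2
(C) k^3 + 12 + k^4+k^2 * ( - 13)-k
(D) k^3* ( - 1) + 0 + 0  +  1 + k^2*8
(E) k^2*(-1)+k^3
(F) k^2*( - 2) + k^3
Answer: E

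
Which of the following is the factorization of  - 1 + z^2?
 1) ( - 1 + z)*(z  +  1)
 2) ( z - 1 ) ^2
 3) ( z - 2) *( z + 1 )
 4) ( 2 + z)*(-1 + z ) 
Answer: 1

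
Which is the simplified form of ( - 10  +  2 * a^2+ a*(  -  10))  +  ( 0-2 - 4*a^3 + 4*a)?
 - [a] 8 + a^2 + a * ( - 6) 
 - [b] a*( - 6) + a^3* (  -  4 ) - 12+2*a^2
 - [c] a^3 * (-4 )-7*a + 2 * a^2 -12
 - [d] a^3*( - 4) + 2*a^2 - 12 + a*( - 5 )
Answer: b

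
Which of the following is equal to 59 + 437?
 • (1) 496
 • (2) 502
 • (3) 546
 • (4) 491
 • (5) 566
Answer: 1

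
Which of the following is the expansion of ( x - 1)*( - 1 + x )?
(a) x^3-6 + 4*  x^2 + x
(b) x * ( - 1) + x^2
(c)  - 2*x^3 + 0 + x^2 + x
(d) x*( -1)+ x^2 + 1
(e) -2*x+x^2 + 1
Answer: e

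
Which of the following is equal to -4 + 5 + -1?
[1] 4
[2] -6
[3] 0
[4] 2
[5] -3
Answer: 3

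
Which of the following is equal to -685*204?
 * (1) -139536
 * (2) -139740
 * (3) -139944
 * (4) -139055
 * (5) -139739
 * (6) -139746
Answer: 2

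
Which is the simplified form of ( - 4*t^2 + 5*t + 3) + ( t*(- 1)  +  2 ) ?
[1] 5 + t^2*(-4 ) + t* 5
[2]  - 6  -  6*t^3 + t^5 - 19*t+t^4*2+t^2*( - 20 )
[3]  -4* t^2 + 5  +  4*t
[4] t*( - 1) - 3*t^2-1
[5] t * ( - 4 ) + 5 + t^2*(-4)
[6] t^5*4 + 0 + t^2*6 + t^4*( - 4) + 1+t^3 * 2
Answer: 3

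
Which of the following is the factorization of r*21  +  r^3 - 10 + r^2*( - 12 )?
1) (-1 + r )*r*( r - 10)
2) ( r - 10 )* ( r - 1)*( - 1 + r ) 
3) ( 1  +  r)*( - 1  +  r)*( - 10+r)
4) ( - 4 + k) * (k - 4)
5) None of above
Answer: 2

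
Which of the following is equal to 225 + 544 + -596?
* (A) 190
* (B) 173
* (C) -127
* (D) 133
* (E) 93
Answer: B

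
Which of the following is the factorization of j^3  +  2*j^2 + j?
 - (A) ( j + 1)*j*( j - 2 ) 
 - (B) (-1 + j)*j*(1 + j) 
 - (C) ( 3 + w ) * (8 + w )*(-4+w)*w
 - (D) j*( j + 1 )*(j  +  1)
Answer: D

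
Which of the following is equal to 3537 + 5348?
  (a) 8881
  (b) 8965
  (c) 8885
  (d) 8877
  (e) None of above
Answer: c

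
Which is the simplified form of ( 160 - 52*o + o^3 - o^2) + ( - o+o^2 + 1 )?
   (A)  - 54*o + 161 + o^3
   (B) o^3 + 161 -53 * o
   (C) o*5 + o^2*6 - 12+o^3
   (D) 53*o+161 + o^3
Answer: B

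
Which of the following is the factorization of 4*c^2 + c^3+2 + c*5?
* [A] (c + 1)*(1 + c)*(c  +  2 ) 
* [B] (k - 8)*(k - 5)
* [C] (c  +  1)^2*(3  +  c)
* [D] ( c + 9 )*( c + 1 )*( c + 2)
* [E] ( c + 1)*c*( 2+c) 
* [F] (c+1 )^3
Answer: A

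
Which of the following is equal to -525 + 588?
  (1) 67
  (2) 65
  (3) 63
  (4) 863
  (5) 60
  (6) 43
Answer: 3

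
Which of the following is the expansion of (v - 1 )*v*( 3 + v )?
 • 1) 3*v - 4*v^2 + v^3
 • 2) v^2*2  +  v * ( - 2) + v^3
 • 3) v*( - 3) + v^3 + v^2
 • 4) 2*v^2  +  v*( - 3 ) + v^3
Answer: 4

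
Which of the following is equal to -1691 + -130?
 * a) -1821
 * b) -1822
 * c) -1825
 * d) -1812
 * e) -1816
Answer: a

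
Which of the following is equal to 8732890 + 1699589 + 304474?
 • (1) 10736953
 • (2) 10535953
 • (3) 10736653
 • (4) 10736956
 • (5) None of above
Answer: 1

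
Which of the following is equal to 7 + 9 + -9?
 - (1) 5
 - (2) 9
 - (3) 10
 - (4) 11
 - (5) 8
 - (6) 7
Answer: 6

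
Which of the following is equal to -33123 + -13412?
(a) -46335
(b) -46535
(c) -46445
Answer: b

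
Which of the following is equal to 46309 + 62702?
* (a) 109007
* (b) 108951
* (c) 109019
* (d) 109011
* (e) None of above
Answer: d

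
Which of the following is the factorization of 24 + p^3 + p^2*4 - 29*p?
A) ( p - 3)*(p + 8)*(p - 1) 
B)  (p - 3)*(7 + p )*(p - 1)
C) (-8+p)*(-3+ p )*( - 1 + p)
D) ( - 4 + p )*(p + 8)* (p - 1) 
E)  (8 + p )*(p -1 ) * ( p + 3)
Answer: A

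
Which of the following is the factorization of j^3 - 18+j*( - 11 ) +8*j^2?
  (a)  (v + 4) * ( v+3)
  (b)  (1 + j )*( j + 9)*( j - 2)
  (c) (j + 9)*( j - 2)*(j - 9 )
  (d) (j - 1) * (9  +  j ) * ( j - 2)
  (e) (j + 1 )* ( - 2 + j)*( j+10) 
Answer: b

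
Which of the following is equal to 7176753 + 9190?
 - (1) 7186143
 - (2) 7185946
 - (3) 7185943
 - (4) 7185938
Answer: 3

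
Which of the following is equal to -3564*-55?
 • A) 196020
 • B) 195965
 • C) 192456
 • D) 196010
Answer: A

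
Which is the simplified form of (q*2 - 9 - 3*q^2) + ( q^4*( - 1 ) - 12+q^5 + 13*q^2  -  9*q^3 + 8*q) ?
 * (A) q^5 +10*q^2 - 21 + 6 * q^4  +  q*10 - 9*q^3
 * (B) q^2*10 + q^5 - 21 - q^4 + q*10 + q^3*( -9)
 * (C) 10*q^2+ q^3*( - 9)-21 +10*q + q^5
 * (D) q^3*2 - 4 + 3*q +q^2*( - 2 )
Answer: B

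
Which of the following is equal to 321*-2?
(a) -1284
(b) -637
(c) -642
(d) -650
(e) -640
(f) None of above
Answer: c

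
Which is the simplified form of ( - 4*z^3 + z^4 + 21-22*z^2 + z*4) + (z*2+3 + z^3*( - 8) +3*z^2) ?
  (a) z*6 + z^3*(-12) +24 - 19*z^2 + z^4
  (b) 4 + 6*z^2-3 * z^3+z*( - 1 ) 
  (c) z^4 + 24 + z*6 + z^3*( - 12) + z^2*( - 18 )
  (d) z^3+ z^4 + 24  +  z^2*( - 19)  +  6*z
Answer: a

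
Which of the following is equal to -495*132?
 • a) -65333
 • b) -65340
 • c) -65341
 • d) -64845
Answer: b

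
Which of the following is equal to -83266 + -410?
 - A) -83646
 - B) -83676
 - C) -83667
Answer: B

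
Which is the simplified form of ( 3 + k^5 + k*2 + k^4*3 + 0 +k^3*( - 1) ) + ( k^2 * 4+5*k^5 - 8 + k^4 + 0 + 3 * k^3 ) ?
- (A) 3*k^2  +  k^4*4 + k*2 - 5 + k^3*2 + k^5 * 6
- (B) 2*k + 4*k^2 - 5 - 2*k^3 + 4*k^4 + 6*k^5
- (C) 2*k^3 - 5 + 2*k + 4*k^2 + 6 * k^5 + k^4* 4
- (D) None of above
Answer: C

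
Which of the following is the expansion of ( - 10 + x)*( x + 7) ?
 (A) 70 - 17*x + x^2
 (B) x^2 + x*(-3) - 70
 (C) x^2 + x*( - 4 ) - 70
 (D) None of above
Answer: B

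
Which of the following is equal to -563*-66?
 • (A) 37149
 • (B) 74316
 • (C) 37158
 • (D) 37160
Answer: C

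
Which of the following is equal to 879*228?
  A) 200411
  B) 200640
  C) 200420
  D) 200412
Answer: D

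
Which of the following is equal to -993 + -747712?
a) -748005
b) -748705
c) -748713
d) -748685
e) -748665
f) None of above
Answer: b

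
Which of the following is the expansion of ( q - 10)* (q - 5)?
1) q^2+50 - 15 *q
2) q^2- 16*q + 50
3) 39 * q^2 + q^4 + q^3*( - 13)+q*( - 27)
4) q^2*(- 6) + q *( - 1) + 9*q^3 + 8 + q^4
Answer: 1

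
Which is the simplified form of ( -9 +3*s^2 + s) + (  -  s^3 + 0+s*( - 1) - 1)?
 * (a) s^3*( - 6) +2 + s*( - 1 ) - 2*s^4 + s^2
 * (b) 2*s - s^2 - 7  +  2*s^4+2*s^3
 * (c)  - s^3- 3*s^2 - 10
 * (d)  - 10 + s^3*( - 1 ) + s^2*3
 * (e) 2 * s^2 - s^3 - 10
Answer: d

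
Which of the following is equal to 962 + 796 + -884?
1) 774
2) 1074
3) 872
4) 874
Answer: 4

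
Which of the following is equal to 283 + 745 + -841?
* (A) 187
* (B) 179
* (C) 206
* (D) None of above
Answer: A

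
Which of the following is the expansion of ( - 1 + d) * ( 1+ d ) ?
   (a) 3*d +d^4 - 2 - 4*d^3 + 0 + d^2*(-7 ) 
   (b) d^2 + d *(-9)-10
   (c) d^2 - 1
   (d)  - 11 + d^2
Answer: c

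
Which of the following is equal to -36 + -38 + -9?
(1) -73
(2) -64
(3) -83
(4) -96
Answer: 3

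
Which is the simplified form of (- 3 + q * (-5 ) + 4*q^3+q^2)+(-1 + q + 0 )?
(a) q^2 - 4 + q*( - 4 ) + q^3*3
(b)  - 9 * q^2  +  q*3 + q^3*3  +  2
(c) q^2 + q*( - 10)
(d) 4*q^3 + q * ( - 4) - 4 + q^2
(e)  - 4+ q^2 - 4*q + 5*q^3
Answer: d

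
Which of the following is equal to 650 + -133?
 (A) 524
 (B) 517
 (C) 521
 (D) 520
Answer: B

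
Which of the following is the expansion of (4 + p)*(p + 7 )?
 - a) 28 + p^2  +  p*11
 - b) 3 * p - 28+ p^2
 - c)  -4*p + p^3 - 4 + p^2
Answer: a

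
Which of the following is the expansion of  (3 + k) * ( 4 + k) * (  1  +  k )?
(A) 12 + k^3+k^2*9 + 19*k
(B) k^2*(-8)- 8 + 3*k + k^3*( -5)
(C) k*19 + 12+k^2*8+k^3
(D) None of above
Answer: C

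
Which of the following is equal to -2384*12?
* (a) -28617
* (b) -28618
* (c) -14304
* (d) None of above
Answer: d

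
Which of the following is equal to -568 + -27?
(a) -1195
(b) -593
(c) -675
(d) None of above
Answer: d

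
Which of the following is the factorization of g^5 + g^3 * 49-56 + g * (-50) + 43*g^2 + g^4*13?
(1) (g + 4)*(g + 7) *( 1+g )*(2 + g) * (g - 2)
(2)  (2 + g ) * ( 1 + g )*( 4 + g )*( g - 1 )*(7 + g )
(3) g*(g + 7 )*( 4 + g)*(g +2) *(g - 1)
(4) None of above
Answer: 2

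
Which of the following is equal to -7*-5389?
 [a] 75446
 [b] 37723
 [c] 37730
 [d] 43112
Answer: b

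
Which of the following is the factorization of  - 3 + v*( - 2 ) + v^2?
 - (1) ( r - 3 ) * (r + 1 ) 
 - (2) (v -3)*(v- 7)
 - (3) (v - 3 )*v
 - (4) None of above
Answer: 4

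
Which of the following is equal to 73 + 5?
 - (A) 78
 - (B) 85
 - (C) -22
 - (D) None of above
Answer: A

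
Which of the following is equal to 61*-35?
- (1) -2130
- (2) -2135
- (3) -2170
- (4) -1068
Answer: 2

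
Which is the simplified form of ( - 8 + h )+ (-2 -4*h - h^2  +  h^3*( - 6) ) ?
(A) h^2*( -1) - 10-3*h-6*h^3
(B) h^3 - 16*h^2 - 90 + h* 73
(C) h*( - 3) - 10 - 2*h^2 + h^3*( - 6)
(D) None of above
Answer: A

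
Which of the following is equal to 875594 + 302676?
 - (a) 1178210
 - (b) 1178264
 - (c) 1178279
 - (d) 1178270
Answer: d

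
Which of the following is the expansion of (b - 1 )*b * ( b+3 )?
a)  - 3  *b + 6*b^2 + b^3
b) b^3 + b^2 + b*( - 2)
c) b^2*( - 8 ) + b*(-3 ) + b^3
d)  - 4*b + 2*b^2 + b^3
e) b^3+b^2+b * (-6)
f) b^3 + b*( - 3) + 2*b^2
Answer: f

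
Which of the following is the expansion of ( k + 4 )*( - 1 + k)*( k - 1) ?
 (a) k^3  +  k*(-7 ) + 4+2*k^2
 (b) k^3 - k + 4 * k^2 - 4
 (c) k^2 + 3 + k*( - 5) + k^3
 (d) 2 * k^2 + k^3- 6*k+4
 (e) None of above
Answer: a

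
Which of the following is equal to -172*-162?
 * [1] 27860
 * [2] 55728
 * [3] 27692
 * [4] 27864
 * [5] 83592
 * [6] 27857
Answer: 4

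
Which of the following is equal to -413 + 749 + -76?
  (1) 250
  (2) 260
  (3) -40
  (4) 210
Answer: 2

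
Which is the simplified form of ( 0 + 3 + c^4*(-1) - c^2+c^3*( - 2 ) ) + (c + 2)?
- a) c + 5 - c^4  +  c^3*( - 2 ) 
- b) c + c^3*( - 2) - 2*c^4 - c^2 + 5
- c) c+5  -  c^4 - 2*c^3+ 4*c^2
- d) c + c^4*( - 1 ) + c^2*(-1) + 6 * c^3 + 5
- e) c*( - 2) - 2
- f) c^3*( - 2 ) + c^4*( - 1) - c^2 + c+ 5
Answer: f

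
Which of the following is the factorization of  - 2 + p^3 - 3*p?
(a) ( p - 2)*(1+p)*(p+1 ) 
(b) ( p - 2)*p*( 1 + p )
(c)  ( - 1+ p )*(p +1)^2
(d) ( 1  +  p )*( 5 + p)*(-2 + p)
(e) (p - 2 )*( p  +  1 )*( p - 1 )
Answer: a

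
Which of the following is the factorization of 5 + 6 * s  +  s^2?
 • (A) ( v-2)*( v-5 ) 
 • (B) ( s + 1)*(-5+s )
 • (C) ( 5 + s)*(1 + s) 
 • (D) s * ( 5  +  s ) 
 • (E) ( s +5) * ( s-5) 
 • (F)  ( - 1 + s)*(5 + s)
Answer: C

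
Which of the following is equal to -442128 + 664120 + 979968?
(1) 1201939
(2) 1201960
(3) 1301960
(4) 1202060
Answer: 2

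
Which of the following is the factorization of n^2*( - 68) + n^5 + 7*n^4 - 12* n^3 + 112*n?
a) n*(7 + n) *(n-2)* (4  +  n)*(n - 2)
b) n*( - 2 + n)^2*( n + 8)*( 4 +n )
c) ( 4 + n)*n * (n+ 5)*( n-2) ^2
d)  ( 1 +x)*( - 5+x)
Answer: a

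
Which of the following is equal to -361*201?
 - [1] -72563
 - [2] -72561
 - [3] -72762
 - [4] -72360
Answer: 2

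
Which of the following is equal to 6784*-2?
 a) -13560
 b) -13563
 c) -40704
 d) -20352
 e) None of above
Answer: e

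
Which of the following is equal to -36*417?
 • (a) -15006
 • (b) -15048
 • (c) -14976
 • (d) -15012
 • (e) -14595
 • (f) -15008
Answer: d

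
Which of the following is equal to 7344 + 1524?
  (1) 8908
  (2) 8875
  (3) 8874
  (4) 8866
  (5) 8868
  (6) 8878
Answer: 5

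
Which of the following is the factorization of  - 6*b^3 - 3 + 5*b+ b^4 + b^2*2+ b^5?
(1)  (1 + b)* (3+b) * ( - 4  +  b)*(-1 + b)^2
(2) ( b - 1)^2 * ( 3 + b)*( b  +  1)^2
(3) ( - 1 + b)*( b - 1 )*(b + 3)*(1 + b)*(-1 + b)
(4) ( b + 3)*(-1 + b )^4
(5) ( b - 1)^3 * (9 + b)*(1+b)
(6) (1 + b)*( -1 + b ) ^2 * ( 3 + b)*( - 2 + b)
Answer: 3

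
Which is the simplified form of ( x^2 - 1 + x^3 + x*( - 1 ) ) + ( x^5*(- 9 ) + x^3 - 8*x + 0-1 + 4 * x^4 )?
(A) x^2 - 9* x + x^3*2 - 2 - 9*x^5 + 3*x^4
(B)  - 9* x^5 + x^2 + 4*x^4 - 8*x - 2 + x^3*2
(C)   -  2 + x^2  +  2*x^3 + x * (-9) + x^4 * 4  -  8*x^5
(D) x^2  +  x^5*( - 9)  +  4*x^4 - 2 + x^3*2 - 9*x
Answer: D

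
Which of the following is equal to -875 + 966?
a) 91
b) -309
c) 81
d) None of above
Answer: a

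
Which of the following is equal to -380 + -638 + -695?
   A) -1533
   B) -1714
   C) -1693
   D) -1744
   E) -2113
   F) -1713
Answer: F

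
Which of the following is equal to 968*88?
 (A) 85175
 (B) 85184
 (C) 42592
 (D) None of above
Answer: B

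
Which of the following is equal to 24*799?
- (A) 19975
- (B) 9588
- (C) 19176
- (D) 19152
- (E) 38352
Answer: C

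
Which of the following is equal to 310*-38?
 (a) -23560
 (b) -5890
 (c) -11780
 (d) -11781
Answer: c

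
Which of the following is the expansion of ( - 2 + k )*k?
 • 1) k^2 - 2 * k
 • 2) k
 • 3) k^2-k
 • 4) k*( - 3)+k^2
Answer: 1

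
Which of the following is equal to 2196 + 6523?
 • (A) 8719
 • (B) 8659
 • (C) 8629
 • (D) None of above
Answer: A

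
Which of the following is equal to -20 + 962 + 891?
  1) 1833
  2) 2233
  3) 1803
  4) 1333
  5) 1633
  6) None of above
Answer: 1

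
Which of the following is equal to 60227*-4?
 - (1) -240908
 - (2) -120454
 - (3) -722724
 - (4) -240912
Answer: 1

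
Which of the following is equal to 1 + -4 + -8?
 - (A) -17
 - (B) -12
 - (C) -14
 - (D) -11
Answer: D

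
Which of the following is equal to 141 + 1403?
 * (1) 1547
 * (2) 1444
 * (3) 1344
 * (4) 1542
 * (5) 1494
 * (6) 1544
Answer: 6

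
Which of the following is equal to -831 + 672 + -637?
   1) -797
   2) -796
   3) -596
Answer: 2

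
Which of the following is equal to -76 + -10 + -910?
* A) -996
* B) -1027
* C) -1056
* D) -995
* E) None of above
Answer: A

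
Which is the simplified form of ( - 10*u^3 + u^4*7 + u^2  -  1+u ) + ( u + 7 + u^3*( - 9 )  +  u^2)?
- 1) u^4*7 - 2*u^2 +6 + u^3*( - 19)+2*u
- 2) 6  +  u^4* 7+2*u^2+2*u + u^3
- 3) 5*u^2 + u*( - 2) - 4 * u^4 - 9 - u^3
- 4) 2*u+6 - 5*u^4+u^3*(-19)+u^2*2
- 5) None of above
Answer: 5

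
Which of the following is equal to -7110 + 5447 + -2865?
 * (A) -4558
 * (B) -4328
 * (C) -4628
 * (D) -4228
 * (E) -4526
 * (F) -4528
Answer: F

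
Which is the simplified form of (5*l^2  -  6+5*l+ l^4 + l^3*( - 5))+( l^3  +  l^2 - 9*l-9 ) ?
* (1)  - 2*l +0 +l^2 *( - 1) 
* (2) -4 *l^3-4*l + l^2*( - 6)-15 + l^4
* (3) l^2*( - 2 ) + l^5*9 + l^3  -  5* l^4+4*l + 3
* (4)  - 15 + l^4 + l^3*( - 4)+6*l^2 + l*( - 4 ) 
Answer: 4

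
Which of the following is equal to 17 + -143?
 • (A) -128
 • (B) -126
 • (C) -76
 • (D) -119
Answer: B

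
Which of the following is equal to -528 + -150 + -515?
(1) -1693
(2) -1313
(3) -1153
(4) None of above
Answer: 4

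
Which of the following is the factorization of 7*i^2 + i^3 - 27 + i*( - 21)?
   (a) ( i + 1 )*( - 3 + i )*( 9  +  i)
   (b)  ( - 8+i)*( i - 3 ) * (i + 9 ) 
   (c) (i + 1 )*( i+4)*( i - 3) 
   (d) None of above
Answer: a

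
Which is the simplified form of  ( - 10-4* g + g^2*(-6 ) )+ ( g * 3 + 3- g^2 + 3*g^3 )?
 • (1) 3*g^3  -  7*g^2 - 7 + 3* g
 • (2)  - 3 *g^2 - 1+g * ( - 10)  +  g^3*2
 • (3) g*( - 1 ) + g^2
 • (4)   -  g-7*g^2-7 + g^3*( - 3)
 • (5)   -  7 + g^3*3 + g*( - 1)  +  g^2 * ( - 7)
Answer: 5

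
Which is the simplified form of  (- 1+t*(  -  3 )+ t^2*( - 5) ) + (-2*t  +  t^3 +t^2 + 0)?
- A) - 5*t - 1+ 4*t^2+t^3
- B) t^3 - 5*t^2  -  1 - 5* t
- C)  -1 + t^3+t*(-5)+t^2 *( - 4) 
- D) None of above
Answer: C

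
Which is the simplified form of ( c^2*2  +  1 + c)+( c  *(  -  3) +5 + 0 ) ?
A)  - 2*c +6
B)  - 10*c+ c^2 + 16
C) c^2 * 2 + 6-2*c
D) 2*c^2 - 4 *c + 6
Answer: C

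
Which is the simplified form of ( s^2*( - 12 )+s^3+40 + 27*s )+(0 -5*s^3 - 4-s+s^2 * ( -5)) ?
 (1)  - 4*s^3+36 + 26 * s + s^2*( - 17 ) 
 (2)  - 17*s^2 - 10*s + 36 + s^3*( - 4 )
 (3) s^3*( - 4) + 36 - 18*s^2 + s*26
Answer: 1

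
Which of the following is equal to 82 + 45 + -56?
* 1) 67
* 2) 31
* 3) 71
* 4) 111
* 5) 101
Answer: 3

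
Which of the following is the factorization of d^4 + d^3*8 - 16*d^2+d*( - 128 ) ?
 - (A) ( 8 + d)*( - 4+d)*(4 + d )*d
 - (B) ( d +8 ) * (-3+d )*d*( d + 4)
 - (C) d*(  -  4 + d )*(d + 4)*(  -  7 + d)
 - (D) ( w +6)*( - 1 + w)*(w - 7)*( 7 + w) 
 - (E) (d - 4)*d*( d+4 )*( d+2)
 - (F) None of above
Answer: A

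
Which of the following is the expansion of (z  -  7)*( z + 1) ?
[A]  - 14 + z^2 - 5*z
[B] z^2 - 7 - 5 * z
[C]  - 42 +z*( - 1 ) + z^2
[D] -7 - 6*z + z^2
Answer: D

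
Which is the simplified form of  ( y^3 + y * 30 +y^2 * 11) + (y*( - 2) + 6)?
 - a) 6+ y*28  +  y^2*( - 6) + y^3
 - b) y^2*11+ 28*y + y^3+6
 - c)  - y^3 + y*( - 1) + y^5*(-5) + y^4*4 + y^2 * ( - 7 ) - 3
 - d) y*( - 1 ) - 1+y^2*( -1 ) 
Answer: b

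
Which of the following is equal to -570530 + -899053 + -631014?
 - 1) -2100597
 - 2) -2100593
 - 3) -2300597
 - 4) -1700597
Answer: 1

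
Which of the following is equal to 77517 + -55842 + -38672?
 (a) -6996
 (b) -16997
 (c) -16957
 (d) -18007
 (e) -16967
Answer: b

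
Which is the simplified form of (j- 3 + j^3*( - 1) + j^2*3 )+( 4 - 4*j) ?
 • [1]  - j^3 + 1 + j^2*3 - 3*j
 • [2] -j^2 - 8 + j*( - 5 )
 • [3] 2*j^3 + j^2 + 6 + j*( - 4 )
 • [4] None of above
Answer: 1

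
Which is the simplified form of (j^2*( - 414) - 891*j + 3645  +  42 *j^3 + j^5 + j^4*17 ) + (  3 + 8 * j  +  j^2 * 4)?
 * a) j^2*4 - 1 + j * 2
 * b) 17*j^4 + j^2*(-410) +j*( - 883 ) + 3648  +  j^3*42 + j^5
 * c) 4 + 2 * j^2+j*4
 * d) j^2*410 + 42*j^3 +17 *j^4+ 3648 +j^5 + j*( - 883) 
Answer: b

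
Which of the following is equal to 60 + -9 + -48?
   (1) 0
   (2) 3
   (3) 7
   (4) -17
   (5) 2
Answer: 2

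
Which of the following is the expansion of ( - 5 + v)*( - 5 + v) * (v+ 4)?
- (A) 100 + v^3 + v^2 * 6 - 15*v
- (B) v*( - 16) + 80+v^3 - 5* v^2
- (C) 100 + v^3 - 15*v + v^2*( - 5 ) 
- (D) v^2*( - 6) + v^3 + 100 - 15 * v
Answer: D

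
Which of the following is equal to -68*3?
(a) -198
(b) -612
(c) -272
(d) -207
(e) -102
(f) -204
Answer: f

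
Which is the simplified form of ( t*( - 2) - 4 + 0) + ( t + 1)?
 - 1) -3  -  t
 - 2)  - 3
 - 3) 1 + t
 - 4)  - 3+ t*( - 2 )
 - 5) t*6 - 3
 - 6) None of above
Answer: 1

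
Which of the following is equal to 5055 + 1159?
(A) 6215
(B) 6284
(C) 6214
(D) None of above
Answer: C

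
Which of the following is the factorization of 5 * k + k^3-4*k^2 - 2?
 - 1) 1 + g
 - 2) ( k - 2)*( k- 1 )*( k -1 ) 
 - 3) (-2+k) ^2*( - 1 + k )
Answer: 2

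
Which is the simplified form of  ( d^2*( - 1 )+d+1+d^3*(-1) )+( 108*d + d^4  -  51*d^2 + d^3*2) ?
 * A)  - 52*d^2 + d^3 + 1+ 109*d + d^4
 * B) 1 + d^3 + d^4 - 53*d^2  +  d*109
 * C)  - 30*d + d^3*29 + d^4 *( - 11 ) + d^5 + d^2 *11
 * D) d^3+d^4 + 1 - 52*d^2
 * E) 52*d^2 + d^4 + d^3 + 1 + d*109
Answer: A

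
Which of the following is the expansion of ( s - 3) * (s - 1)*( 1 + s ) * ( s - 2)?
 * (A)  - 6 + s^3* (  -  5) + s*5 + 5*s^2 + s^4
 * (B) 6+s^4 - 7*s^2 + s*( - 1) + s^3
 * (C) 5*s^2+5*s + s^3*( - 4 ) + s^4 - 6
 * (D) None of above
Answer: A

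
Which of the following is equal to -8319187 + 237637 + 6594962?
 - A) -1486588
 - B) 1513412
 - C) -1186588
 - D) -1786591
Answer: A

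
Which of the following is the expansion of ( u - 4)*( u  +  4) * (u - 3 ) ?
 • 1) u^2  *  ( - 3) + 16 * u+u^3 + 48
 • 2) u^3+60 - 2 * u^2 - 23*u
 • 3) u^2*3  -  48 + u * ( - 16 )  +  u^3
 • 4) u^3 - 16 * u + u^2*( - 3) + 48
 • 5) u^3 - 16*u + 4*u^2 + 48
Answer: 4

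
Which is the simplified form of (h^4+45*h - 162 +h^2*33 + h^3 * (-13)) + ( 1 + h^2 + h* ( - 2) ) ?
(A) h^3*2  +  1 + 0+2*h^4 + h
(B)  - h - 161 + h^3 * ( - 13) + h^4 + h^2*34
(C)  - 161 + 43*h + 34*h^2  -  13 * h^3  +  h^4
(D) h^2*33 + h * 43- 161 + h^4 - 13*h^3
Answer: C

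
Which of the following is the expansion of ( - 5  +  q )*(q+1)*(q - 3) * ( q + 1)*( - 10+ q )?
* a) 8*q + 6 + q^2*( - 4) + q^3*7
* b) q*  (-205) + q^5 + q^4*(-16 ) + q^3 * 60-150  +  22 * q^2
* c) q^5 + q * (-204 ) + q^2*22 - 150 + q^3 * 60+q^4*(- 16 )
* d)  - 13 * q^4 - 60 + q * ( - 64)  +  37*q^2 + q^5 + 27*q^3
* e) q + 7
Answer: b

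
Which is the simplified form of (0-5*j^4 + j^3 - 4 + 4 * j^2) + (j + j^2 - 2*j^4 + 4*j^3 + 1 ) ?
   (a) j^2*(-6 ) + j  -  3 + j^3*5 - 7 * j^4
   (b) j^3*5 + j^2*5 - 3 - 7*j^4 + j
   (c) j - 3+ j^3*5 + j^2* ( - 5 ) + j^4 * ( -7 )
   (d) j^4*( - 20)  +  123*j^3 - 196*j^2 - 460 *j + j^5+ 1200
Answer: b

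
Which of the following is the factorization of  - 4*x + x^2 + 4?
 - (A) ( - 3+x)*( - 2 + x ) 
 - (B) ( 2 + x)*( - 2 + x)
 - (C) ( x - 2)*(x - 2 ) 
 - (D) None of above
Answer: C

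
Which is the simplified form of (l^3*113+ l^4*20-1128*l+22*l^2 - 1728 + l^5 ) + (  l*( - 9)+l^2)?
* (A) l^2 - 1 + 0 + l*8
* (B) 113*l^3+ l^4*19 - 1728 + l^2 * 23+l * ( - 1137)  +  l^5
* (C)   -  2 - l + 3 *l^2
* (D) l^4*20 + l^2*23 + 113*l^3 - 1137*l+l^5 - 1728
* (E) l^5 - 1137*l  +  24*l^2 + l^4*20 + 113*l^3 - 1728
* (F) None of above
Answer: D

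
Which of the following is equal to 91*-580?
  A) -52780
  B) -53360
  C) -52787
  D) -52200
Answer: A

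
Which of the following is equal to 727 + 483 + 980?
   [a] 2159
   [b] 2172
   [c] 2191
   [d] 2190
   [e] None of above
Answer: d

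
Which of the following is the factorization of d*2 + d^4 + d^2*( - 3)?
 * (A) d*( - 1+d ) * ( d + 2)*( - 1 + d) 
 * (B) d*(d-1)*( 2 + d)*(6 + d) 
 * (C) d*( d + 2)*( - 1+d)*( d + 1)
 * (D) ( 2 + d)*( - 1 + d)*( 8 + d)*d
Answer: A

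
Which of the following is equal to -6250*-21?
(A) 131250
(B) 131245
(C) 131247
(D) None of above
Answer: A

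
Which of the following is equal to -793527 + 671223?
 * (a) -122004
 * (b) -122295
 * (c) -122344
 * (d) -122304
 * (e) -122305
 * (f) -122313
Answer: d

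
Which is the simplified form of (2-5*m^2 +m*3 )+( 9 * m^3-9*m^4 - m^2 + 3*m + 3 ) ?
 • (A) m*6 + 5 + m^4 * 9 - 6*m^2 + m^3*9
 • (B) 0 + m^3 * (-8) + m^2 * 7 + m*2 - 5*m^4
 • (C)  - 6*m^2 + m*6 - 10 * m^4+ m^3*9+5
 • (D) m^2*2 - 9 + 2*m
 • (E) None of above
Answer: E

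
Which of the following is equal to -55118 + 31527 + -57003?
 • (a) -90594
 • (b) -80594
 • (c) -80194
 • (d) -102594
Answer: b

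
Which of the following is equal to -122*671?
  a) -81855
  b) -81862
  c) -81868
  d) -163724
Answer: b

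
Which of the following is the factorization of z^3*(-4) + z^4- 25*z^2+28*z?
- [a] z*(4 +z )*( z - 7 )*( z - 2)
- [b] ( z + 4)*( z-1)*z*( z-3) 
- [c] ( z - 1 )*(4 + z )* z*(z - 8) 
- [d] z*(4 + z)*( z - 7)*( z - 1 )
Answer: d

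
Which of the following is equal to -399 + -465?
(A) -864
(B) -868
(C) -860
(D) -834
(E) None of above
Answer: A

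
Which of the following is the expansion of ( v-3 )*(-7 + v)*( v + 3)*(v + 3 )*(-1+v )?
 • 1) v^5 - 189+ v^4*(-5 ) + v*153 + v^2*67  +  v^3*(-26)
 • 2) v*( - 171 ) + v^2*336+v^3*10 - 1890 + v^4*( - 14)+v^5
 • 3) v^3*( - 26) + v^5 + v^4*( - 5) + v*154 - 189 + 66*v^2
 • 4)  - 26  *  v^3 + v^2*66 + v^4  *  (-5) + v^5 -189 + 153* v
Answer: 4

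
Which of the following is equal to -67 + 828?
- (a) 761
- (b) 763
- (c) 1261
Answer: a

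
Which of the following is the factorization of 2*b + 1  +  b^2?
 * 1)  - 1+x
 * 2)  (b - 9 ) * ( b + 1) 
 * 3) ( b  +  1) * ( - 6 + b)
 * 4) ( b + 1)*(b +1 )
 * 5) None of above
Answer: 4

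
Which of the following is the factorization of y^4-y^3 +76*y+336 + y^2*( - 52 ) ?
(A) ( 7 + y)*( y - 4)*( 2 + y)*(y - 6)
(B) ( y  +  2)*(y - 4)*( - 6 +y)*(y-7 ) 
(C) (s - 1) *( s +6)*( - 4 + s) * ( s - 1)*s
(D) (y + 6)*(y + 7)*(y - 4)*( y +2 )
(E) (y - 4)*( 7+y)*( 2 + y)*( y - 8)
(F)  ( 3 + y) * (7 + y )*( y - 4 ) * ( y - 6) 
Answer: A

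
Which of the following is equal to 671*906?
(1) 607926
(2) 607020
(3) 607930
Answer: 1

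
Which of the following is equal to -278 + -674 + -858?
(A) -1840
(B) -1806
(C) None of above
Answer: C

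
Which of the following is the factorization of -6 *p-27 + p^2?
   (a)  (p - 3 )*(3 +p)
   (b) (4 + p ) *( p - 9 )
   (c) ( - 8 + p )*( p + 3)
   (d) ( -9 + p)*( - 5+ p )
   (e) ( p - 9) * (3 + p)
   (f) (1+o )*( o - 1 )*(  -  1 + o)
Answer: e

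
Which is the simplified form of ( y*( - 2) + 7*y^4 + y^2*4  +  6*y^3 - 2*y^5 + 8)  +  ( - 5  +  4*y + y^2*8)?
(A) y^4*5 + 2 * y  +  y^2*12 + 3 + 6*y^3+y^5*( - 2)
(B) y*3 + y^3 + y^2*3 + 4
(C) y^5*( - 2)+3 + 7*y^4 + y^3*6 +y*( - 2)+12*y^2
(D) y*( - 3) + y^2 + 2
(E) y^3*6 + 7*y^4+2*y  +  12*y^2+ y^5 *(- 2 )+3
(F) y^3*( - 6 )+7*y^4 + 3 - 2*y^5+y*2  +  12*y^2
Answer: E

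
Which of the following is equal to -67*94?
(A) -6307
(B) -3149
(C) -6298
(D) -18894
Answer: C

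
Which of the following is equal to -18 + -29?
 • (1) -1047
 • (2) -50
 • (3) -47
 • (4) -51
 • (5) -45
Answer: 3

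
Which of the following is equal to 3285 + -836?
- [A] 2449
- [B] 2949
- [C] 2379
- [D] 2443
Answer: A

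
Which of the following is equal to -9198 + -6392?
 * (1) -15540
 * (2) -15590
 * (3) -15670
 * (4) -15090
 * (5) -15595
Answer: 2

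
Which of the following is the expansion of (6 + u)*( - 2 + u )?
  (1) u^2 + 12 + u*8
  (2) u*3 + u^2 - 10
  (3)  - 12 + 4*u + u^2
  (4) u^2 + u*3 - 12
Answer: 3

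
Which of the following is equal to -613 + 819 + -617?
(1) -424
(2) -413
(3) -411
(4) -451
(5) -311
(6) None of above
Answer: 3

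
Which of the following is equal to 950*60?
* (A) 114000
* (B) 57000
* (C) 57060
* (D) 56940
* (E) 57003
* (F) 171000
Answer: B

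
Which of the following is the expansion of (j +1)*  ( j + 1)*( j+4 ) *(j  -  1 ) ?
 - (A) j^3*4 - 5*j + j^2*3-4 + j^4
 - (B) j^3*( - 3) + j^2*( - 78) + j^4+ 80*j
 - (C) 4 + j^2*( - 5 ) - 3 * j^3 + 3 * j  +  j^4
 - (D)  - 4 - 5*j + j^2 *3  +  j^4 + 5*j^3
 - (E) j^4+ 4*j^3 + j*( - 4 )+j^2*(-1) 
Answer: D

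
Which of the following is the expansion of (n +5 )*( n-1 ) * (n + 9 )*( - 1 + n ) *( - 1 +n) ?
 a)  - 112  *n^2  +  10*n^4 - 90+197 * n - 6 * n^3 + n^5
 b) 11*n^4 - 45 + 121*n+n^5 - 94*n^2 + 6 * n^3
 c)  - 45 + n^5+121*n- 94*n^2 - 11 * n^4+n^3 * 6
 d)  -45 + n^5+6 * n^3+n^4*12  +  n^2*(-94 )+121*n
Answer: b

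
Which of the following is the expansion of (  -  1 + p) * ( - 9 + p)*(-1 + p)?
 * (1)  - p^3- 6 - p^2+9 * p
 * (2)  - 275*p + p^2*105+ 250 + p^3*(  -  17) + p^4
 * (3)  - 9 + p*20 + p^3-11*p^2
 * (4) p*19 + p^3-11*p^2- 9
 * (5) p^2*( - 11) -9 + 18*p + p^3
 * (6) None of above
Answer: 4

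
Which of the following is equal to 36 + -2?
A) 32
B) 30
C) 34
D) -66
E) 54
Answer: C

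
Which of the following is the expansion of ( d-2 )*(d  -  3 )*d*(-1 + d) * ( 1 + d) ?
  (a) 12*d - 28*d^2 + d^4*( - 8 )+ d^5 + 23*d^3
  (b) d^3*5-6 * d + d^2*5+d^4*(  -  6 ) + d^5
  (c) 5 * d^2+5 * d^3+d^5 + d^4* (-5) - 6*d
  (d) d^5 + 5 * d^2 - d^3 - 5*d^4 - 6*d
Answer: c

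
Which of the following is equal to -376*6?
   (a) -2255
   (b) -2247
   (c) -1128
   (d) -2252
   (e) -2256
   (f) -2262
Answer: e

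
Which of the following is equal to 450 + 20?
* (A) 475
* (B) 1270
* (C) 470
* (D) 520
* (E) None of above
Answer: C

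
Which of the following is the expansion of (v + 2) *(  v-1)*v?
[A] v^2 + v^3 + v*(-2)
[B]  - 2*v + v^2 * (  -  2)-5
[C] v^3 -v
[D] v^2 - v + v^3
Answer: A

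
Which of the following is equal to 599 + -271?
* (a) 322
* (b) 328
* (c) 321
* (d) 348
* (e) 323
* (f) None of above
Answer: b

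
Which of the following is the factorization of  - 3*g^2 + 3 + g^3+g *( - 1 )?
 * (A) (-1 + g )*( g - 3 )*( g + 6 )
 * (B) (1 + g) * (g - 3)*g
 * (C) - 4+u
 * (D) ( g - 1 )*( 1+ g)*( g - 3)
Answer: D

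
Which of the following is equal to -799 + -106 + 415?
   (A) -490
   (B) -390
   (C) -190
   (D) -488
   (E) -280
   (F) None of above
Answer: A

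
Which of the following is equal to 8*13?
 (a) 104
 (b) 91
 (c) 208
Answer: a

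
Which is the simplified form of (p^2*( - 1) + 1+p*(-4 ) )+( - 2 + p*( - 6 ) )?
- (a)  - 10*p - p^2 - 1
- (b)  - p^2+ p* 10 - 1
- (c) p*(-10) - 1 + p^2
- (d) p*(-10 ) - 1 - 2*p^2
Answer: a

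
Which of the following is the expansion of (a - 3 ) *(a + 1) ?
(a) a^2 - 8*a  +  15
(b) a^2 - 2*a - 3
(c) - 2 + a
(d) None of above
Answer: b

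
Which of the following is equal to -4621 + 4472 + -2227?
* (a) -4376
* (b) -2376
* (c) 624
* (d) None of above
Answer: b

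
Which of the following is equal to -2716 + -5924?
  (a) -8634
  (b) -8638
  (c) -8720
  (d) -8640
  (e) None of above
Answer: d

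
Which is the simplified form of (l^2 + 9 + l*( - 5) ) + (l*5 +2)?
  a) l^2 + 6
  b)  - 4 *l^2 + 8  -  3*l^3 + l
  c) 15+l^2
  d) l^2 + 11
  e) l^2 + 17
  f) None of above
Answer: d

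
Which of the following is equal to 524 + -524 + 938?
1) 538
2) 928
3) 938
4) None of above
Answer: 3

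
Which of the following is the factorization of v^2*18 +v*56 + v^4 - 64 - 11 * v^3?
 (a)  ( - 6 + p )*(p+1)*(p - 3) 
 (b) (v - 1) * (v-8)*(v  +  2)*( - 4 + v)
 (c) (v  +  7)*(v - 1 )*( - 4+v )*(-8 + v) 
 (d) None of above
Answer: b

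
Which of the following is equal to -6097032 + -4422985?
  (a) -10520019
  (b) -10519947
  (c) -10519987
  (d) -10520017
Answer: d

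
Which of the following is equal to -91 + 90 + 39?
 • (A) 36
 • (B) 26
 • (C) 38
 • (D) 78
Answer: C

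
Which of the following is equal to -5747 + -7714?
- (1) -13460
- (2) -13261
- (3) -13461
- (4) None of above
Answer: 3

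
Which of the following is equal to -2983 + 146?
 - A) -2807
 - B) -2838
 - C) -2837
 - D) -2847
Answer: C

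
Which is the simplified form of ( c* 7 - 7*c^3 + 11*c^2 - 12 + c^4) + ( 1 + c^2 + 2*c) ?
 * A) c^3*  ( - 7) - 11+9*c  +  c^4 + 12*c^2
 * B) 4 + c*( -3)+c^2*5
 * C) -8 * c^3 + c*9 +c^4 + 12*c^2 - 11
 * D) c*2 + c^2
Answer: A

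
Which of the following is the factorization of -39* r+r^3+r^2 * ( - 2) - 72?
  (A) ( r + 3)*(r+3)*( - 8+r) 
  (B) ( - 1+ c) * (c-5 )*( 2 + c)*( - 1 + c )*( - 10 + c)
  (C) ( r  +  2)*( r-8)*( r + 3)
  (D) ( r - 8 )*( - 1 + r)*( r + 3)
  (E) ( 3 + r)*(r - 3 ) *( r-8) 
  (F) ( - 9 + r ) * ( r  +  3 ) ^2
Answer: A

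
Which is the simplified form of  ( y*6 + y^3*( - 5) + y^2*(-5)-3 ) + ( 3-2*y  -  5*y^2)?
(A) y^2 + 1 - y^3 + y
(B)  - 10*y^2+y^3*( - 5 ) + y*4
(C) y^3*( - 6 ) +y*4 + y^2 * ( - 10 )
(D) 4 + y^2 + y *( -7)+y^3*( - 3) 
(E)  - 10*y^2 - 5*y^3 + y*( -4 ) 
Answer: B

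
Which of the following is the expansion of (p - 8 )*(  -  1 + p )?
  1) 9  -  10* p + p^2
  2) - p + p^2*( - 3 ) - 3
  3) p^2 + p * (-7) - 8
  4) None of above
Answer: 4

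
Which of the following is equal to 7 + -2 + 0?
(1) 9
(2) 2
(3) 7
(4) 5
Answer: 4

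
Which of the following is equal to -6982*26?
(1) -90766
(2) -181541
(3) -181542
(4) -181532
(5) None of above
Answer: 4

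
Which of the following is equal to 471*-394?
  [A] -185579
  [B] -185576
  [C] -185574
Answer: C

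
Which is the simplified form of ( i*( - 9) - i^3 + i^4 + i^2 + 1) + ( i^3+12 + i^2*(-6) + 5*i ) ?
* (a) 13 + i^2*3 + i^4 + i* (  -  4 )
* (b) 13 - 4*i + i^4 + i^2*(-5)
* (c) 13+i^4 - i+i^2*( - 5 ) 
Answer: b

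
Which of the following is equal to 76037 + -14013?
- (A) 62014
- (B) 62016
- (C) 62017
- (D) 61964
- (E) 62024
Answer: E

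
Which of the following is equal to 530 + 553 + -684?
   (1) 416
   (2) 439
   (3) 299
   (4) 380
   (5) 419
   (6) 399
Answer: 6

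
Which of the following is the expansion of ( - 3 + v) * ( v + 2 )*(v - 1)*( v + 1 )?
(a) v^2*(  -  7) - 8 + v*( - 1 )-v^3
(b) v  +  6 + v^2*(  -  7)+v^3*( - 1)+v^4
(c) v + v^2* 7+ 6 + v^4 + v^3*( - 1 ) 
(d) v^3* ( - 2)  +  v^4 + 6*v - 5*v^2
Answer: b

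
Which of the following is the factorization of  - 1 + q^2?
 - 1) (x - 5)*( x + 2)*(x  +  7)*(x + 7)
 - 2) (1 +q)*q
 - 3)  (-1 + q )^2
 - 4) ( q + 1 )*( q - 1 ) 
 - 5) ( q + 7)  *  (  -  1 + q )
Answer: 4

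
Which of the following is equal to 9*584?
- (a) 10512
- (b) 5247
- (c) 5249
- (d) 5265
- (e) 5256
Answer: e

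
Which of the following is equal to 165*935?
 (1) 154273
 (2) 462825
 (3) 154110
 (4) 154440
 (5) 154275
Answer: 5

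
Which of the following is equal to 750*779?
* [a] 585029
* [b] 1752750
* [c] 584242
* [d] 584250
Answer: d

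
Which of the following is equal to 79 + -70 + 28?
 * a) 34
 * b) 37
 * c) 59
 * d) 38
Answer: b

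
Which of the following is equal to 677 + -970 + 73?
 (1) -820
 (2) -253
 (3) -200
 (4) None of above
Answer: 4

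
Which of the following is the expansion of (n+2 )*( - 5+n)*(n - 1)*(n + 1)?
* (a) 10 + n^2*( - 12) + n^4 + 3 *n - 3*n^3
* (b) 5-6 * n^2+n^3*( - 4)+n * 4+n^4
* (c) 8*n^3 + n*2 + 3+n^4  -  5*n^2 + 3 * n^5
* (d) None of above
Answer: d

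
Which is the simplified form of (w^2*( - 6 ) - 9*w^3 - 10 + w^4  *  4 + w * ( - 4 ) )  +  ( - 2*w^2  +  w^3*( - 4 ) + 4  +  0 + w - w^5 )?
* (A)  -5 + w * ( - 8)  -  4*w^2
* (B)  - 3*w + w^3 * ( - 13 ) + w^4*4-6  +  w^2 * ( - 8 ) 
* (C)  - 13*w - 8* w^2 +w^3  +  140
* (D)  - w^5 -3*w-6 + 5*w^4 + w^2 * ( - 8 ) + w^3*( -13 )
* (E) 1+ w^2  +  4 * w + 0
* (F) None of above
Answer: F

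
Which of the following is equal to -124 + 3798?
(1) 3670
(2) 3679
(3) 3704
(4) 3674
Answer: 4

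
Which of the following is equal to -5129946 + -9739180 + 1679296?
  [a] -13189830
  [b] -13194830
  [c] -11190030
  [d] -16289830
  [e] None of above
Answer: a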